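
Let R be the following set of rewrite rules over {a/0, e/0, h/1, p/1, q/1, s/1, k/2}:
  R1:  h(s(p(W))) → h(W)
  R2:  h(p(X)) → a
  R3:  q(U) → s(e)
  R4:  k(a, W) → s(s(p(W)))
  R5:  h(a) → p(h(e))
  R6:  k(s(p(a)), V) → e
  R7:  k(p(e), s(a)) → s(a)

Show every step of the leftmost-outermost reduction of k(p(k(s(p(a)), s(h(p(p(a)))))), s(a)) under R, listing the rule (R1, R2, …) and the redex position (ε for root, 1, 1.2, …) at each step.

s(a)

1. k(p(k(s(p(a)), s(h(p(p(a)))))), s(a))  →  k(p(e), s(a))   [R6 at 1.1]
2. k(p(e), s(a))  →  s(a)   [R7 at ε]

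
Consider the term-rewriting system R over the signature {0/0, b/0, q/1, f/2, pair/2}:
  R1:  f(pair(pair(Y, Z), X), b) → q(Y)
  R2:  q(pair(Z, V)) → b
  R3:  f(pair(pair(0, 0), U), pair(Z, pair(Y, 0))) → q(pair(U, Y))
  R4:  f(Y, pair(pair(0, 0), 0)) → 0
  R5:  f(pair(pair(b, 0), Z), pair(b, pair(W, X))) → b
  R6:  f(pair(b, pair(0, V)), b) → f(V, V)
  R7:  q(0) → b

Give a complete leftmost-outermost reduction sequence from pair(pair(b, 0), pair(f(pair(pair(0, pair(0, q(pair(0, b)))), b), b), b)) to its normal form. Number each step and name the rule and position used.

1. pair(pair(b, 0), pair(f(pair(pair(0, pair(0, q(pair(0, b)))), b), b), b))  →  pair(pair(b, 0), pair(q(0), b))   [R1 at 2.1]
2. pair(pair(b, 0), pair(q(0), b))  →  pair(pair(b, 0), pair(b, b))   [R7 at 2.1]

pair(pair(b, 0), pair(b, b))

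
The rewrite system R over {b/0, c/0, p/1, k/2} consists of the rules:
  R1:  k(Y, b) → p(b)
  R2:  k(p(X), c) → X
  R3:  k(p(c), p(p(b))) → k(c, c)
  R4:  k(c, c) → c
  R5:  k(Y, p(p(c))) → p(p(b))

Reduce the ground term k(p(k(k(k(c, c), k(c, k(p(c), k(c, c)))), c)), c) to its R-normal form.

c

1. k(p(k(k(k(c, c), k(c, k(p(c), k(c, c)))), c)), c)  →  k(k(k(c, c), k(c, k(p(c), k(c, c)))), c)   [R2 at ε]
2. k(k(k(c, c), k(c, k(p(c), k(c, c)))), c)  →  k(k(c, k(c, k(p(c), k(c, c)))), c)   [R4 at 1.1]
3. k(k(c, k(c, k(p(c), k(c, c)))), c)  →  k(k(c, k(c, k(p(c), c))), c)   [R4 at 1.2.2.2]
4. k(k(c, k(c, k(p(c), c))), c)  →  k(k(c, k(c, c)), c)   [R2 at 1.2.2]
5. k(k(c, k(c, c)), c)  →  k(k(c, c), c)   [R4 at 1.2]
6. k(k(c, c), c)  →  k(c, c)   [R4 at 1]
7. k(c, c)  →  c   [R4 at ε]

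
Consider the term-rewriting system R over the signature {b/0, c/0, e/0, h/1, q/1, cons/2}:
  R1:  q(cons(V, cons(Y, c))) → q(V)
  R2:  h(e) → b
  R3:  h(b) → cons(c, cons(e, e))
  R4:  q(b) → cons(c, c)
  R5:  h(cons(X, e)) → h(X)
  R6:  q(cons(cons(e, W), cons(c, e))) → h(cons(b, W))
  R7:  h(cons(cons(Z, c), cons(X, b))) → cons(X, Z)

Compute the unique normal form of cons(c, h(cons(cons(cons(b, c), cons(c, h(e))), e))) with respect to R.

1. cons(c, h(cons(cons(cons(b, c), cons(c, h(e))), e)))  →  cons(c, h(cons(cons(b, c), cons(c, h(e)))))   [R5 at 2]
2. cons(c, h(cons(cons(b, c), cons(c, h(e)))))  →  cons(c, h(cons(cons(b, c), cons(c, b))))   [R2 at 2.1.2.2]
3. cons(c, h(cons(cons(b, c), cons(c, b))))  →  cons(c, cons(c, b))   [R7 at 2]

cons(c, cons(c, b))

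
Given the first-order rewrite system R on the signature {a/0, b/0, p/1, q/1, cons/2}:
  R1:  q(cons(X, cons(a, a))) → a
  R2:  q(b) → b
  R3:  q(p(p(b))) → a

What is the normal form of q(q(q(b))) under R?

b

1. q(q(q(b)))  →  q(q(b))   [R2 at 1.1]
2. q(q(b))  →  q(b)   [R2 at 1]
3. q(b)  →  b   [R2 at ε]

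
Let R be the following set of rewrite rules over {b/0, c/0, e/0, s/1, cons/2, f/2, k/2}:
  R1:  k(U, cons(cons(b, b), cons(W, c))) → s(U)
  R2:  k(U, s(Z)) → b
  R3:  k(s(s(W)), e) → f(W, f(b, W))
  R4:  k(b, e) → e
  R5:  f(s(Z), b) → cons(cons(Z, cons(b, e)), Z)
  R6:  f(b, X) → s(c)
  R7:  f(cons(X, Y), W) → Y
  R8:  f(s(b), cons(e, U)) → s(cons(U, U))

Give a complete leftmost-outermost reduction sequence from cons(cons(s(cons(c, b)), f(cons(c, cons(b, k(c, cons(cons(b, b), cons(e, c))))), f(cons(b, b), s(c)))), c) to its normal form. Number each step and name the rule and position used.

1. cons(cons(s(cons(c, b)), f(cons(c, cons(b, k(c, cons(cons(b, b), cons(e, c))))), f(cons(b, b), s(c)))), c)  →  cons(cons(s(cons(c, b)), cons(b, k(c, cons(cons(b, b), cons(e, c))))), c)   [R7 at 1.2]
2. cons(cons(s(cons(c, b)), cons(b, k(c, cons(cons(b, b), cons(e, c))))), c)  →  cons(cons(s(cons(c, b)), cons(b, s(c))), c)   [R1 at 1.2.2]

cons(cons(s(cons(c, b)), cons(b, s(c))), c)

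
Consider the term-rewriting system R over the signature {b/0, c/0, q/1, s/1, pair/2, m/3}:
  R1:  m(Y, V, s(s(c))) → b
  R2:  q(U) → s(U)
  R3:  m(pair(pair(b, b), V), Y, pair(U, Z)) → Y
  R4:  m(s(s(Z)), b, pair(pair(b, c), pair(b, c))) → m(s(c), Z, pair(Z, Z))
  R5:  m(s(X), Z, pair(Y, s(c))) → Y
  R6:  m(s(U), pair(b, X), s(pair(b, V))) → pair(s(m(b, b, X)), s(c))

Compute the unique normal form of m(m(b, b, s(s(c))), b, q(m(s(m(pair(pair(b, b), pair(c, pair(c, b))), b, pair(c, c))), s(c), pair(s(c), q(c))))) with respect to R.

b

1. m(m(b, b, s(s(c))), b, q(m(s(m(pair(pair(b, b), pair(c, pair(c, b))), b, pair(c, c))), s(c), pair(s(c), q(c)))))  →  m(b, b, q(m(s(m(pair(pair(b, b), pair(c, pair(c, b))), b, pair(c, c))), s(c), pair(s(c), q(c)))))   [R1 at 1]
2. m(b, b, q(m(s(m(pair(pair(b, b), pair(c, pair(c, b))), b, pair(c, c))), s(c), pair(s(c), q(c)))))  →  m(b, b, s(m(s(m(pair(pair(b, b), pair(c, pair(c, b))), b, pair(c, c))), s(c), pair(s(c), q(c)))))   [R2 at 3]
3. m(b, b, s(m(s(m(pair(pair(b, b), pair(c, pair(c, b))), b, pair(c, c))), s(c), pair(s(c), q(c)))))  →  m(b, b, s(m(s(b), s(c), pair(s(c), q(c)))))   [R3 at 3.1.1.1]
4. m(b, b, s(m(s(b), s(c), pair(s(c), q(c)))))  →  m(b, b, s(m(s(b), s(c), pair(s(c), s(c)))))   [R2 at 3.1.3.2]
5. m(b, b, s(m(s(b), s(c), pair(s(c), s(c)))))  →  m(b, b, s(s(c)))   [R5 at 3.1]
6. m(b, b, s(s(c)))  →  b   [R1 at ε]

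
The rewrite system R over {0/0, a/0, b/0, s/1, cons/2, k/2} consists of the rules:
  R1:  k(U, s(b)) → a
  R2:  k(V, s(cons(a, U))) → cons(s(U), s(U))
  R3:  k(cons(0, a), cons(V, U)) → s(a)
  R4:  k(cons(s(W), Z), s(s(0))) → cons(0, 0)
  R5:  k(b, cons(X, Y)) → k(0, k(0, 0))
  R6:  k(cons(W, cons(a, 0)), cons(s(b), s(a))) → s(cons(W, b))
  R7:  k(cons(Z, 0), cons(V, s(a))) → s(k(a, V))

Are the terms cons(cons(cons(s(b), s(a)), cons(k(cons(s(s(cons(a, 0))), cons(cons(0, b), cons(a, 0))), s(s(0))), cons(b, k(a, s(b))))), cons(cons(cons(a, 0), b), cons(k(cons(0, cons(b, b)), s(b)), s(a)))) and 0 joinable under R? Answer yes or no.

Reduce t₁ = cons(cons(cons(s(b), s(a)), cons(k(cons(s(s(cons(a, 0))), cons(cons(0, b), cons(a, 0))), s(s(0))), cons(b, k(a, s(b))))), cons(cons(cons(a, 0), b), cons(k(cons(0, cons(b, b)), s(b)), s(a)))):
1. cons(cons(cons(s(b), s(a)), cons(k(cons(s(s(cons(a, 0))), cons(cons(0, b), cons(a, 0))), s(s(0))), cons(b, k(a, s(b))))), cons(cons(cons(a, 0), b), cons(k(cons(0, cons(b, b)), s(b)), s(a))))  →  cons(cons(cons(s(b), s(a)), cons(cons(0, 0), cons(b, k(a, s(b))))), cons(cons(cons(a, 0), b), cons(k(cons(0, cons(b, b)), s(b)), s(a))))   [R4 at 1.2.1]
2. cons(cons(cons(s(b), s(a)), cons(cons(0, 0), cons(b, k(a, s(b))))), cons(cons(cons(a, 0), b), cons(k(cons(0, cons(b, b)), s(b)), s(a))))  →  cons(cons(cons(s(b), s(a)), cons(cons(0, 0), cons(b, a))), cons(cons(cons(a, 0), b), cons(k(cons(0, cons(b, b)), s(b)), s(a))))   [R1 at 1.2.2.2]
3. cons(cons(cons(s(b), s(a)), cons(cons(0, 0), cons(b, a))), cons(cons(cons(a, 0), b), cons(k(cons(0, cons(b, b)), s(b)), s(a))))  →  cons(cons(cons(s(b), s(a)), cons(cons(0, 0), cons(b, a))), cons(cons(cons(a, 0), b), cons(a, s(a))))   [R1 at 2.2.1]

Reduce t₂ = 0:

no — NF(t₁) = cons(cons(cons(s(b), s(a)), cons(cons(0, 0), cons(b, a))), cons(cons(cons(a, 0), b), cons(a, s(a)))), NF(t₂) = 0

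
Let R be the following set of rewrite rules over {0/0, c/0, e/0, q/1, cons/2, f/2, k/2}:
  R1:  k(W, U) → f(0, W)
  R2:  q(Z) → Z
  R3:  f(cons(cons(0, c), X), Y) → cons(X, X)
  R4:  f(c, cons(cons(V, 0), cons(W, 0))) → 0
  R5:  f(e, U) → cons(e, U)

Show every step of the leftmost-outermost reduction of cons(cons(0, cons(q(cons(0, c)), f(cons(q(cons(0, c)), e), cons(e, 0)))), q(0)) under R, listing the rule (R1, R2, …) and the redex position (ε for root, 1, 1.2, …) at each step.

1. cons(cons(0, cons(q(cons(0, c)), f(cons(q(cons(0, c)), e), cons(e, 0)))), q(0))  →  cons(cons(0, cons(cons(0, c), f(cons(q(cons(0, c)), e), cons(e, 0)))), q(0))   [R2 at 1.2.1]
2. cons(cons(0, cons(cons(0, c), f(cons(q(cons(0, c)), e), cons(e, 0)))), q(0))  →  cons(cons(0, cons(cons(0, c), f(cons(cons(0, c), e), cons(e, 0)))), q(0))   [R2 at 1.2.2.1.1]
3. cons(cons(0, cons(cons(0, c), f(cons(cons(0, c), e), cons(e, 0)))), q(0))  →  cons(cons(0, cons(cons(0, c), cons(e, e))), q(0))   [R3 at 1.2.2]
4. cons(cons(0, cons(cons(0, c), cons(e, e))), q(0))  →  cons(cons(0, cons(cons(0, c), cons(e, e))), 0)   [R2 at 2]

cons(cons(0, cons(cons(0, c), cons(e, e))), 0)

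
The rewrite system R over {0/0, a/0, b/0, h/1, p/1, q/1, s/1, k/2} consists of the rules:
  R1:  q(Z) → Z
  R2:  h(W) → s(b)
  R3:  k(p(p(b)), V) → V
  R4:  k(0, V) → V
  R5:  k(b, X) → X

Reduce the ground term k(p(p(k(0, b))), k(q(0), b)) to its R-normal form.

b

1. k(p(p(k(0, b))), k(q(0), b))  →  k(p(p(b)), k(q(0), b))   [R4 at 1.1.1]
2. k(p(p(b)), k(q(0), b))  →  k(q(0), b)   [R3 at ε]
3. k(q(0), b)  →  k(0, b)   [R1 at 1]
4. k(0, b)  →  b   [R4 at ε]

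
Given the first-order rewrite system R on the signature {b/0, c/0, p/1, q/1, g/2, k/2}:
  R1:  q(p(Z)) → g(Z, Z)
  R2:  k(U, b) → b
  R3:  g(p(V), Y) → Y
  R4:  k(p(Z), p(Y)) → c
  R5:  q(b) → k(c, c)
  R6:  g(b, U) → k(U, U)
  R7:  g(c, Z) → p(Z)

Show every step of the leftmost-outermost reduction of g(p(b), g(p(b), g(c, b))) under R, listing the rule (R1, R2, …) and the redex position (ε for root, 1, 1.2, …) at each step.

p(b)

1. g(p(b), g(p(b), g(c, b)))  →  g(p(b), g(c, b))   [R3 at ε]
2. g(p(b), g(c, b))  →  g(c, b)   [R3 at ε]
3. g(c, b)  →  p(b)   [R7 at ε]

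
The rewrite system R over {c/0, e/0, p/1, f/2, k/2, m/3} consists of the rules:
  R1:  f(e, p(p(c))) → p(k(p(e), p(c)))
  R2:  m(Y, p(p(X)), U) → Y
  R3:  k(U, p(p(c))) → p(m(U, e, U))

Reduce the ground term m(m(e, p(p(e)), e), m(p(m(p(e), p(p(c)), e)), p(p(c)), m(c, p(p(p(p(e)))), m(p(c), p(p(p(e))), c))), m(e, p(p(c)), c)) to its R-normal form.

1. m(m(e, p(p(e)), e), m(p(m(p(e), p(p(c)), e)), p(p(c)), m(c, p(p(p(p(e)))), m(p(c), p(p(p(e))), c))), m(e, p(p(c)), c))  →  m(e, m(p(m(p(e), p(p(c)), e)), p(p(c)), m(c, p(p(p(p(e)))), m(p(c), p(p(p(e))), c))), m(e, p(p(c)), c))   [R2 at 1]
2. m(e, m(p(m(p(e), p(p(c)), e)), p(p(c)), m(c, p(p(p(p(e)))), m(p(c), p(p(p(e))), c))), m(e, p(p(c)), c))  →  m(e, p(m(p(e), p(p(c)), e)), m(e, p(p(c)), c))   [R2 at 2]
3. m(e, p(m(p(e), p(p(c)), e)), m(e, p(p(c)), c))  →  m(e, p(p(e)), m(e, p(p(c)), c))   [R2 at 2.1]
4. m(e, p(p(e)), m(e, p(p(c)), c))  →  e   [R2 at ε]

e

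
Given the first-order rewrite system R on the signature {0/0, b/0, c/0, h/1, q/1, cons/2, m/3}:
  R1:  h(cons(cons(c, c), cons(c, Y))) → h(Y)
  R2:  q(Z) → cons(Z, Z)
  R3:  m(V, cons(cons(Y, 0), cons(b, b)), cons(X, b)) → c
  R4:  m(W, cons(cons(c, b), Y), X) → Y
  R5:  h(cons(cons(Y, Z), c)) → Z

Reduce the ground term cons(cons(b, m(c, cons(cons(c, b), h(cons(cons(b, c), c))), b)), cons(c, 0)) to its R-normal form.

1. cons(cons(b, m(c, cons(cons(c, b), h(cons(cons(b, c), c))), b)), cons(c, 0))  →  cons(cons(b, h(cons(cons(b, c), c))), cons(c, 0))   [R4 at 1.2]
2. cons(cons(b, h(cons(cons(b, c), c))), cons(c, 0))  →  cons(cons(b, c), cons(c, 0))   [R5 at 1.2]

cons(cons(b, c), cons(c, 0))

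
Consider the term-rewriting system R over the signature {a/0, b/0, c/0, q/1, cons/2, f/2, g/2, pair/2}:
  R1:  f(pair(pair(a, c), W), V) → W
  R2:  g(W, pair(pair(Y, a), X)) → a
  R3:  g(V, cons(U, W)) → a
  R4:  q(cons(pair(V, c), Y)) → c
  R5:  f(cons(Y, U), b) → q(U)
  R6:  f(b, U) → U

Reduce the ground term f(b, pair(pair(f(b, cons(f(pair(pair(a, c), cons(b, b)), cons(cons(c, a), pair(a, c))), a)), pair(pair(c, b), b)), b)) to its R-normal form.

pair(pair(cons(cons(b, b), a), pair(pair(c, b), b)), b)

1. f(b, pair(pair(f(b, cons(f(pair(pair(a, c), cons(b, b)), cons(cons(c, a), pair(a, c))), a)), pair(pair(c, b), b)), b))  →  pair(pair(f(b, cons(f(pair(pair(a, c), cons(b, b)), cons(cons(c, a), pair(a, c))), a)), pair(pair(c, b), b)), b)   [R6 at ε]
2. pair(pair(f(b, cons(f(pair(pair(a, c), cons(b, b)), cons(cons(c, a), pair(a, c))), a)), pair(pair(c, b), b)), b)  →  pair(pair(cons(f(pair(pair(a, c), cons(b, b)), cons(cons(c, a), pair(a, c))), a), pair(pair(c, b), b)), b)   [R6 at 1.1]
3. pair(pair(cons(f(pair(pair(a, c), cons(b, b)), cons(cons(c, a), pair(a, c))), a), pair(pair(c, b), b)), b)  →  pair(pair(cons(cons(b, b), a), pair(pair(c, b), b)), b)   [R1 at 1.1.1]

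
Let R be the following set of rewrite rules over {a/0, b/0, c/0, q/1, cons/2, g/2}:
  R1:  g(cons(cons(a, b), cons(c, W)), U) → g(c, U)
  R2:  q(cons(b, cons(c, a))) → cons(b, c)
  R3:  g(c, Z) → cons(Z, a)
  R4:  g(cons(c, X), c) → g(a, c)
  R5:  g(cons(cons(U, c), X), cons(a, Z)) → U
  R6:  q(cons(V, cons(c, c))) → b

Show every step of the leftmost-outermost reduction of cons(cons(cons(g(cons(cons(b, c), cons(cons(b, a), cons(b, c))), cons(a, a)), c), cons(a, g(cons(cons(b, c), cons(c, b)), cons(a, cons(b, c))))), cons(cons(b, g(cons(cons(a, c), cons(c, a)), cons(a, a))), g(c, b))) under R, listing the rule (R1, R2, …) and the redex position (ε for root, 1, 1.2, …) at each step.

1. cons(cons(cons(g(cons(cons(b, c), cons(cons(b, a), cons(b, c))), cons(a, a)), c), cons(a, g(cons(cons(b, c), cons(c, b)), cons(a, cons(b, c))))), cons(cons(b, g(cons(cons(a, c), cons(c, a)), cons(a, a))), g(c, b)))  →  cons(cons(cons(b, c), cons(a, g(cons(cons(b, c), cons(c, b)), cons(a, cons(b, c))))), cons(cons(b, g(cons(cons(a, c), cons(c, a)), cons(a, a))), g(c, b)))   [R5 at 1.1.1]
2. cons(cons(cons(b, c), cons(a, g(cons(cons(b, c), cons(c, b)), cons(a, cons(b, c))))), cons(cons(b, g(cons(cons(a, c), cons(c, a)), cons(a, a))), g(c, b)))  →  cons(cons(cons(b, c), cons(a, b)), cons(cons(b, g(cons(cons(a, c), cons(c, a)), cons(a, a))), g(c, b)))   [R5 at 1.2.2]
3. cons(cons(cons(b, c), cons(a, b)), cons(cons(b, g(cons(cons(a, c), cons(c, a)), cons(a, a))), g(c, b)))  →  cons(cons(cons(b, c), cons(a, b)), cons(cons(b, a), g(c, b)))   [R5 at 2.1.2]
4. cons(cons(cons(b, c), cons(a, b)), cons(cons(b, a), g(c, b)))  →  cons(cons(cons(b, c), cons(a, b)), cons(cons(b, a), cons(b, a)))   [R3 at 2.2]

cons(cons(cons(b, c), cons(a, b)), cons(cons(b, a), cons(b, a)))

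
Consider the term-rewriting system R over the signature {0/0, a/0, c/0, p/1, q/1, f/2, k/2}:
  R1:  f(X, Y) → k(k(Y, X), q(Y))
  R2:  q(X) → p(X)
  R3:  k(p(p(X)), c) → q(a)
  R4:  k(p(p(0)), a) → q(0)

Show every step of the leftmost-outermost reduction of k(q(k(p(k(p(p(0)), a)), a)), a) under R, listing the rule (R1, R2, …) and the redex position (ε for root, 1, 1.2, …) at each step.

1. k(q(k(p(k(p(p(0)), a)), a)), a)  →  k(p(k(p(k(p(p(0)), a)), a)), a)   [R2 at 1]
2. k(p(k(p(k(p(p(0)), a)), a)), a)  →  k(p(k(p(q(0)), a)), a)   [R4 at 1.1.1.1]
3. k(p(k(p(q(0)), a)), a)  →  k(p(k(p(p(0)), a)), a)   [R2 at 1.1.1.1]
4. k(p(k(p(p(0)), a)), a)  →  k(p(q(0)), a)   [R4 at 1.1]
5. k(p(q(0)), a)  →  k(p(p(0)), a)   [R2 at 1.1]
6. k(p(p(0)), a)  →  q(0)   [R4 at ε]
7. q(0)  →  p(0)   [R2 at ε]

p(0)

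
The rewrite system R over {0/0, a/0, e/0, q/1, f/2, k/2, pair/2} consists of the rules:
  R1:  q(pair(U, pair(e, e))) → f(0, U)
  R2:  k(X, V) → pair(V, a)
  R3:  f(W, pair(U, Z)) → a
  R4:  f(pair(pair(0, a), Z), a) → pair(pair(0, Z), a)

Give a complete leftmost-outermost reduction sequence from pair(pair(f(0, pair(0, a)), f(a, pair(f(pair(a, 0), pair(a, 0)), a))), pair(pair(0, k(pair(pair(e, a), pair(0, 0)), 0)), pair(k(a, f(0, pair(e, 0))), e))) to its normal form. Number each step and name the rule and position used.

pair(pair(a, a), pair(pair(0, pair(0, a)), pair(pair(a, a), e)))

1. pair(pair(f(0, pair(0, a)), f(a, pair(f(pair(a, 0), pair(a, 0)), a))), pair(pair(0, k(pair(pair(e, a), pair(0, 0)), 0)), pair(k(a, f(0, pair(e, 0))), e)))  →  pair(pair(a, f(a, pair(f(pair(a, 0), pair(a, 0)), a))), pair(pair(0, k(pair(pair(e, a), pair(0, 0)), 0)), pair(k(a, f(0, pair(e, 0))), e)))   [R3 at 1.1]
2. pair(pair(a, f(a, pair(f(pair(a, 0), pair(a, 0)), a))), pair(pair(0, k(pair(pair(e, a), pair(0, 0)), 0)), pair(k(a, f(0, pair(e, 0))), e)))  →  pair(pair(a, a), pair(pair(0, k(pair(pair(e, a), pair(0, 0)), 0)), pair(k(a, f(0, pair(e, 0))), e)))   [R3 at 1.2]
3. pair(pair(a, a), pair(pair(0, k(pair(pair(e, a), pair(0, 0)), 0)), pair(k(a, f(0, pair(e, 0))), e)))  →  pair(pair(a, a), pair(pair(0, pair(0, a)), pair(k(a, f(0, pair(e, 0))), e)))   [R2 at 2.1.2]
4. pair(pair(a, a), pair(pair(0, pair(0, a)), pair(k(a, f(0, pair(e, 0))), e)))  →  pair(pair(a, a), pair(pair(0, pair(0, a)), pair(pair(f(0, pair(e, 0)), a), e)))   [R2 at 2.2.1]
5. pair(pair(a, a), pair(pair(0, pair(0, a)), pair(pair(f(0, pair(e, 0)), a), e)))  →  pair(pair(a, a), pair(pair(0, pair(0, a)), pair(pair(a, a), e)))   [R3 at 2.2.1.1]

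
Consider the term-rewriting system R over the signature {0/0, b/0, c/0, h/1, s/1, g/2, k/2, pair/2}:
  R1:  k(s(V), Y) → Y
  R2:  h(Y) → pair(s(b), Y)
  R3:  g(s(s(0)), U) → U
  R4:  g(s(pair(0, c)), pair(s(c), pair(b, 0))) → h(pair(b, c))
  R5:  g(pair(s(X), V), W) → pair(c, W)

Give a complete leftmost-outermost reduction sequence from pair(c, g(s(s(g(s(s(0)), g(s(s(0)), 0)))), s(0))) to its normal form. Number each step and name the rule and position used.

1. pair(c, g(s(s(g(s(s(0)), g(s(s(0)), 0)))), s(0)))  →  pair(c, g(s(s(g(s(s(0)), 0))), s(0)))   [R3 at 2.1.1.1]
2. pair(c, g(s(s(g(s(s(0)), 0))), s(0)))  →  pair(c, g(s(s(0)), s(0)))   [R3 at 2.1.1.1]
3. pair(c, g(s(s(0)), s(0)))  →  pair(c, s(0))   [R3 at 2]

pair(c, s(0))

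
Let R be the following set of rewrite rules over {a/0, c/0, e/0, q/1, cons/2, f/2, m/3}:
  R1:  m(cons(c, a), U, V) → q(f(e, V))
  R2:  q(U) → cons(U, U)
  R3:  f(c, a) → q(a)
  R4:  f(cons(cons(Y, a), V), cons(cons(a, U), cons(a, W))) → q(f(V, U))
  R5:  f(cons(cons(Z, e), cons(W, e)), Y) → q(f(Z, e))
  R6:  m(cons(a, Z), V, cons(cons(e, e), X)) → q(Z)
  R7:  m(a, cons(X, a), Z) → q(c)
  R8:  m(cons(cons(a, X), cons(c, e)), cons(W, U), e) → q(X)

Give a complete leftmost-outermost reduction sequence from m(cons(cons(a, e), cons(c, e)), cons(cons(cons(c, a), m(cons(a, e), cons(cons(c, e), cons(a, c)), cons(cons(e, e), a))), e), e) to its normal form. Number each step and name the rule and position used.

1. m(cons(cons(a, e), cons(c, e)), cons(cons(cons(c, a), m(cons(a, e), cons(cons(c, e), cons(a, c)), cons(cons(e, e), a))), e), e)  →  q(e)   [R8 at ε]
2. q(e)  →  cons(e, e)   [R2 at ε]

cons(e, e)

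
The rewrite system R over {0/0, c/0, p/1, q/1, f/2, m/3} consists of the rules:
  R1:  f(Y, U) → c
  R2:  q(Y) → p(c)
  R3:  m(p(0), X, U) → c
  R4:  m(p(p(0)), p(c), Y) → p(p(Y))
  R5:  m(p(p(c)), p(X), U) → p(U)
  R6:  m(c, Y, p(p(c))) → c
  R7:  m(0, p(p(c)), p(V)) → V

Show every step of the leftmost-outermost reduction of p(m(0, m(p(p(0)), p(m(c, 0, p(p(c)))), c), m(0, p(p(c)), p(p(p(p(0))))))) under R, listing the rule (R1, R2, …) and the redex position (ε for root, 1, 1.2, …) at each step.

1. p(m(0, m(p(p(0)), p(m(c, 0, p(p(c)))), c), m(0, p(p(c)), p(p(p(p(0)))))))  →  p(m(0, m(p(p(0)), p(c), c), m(0, p(p(c)), p(p(p(p(0)))))))   [R6 at 1.2.2.1]
2. p(m(0, m(p(p(0)), p(c), c), m(0, p(p(c)), p(p(p(p(0)))))))  →  p(m(0, p(p(c)), m(0, p(p(c)), p(p(p(p(0)))))))   [R4 at 1.2]
3. p(m(0, p(p(c)), m(0, p(p(c)), p(p(p(p(0)))))))  →  p(m(0, p(p(c)), p(p(p(0)))))   [R7 at 1.3]
4. p(m(0, p(p(c)), p(p(p(0)))))  →  p(p(p(0)))   [R7 at 1]

p(p(p(0)))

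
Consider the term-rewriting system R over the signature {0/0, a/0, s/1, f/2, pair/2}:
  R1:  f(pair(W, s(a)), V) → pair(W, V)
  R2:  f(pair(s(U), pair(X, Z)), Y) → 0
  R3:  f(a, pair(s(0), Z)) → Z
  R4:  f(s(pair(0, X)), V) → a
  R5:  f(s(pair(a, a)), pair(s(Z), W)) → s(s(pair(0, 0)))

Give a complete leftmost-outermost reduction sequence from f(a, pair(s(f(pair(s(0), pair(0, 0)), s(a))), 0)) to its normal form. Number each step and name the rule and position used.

1. f(a, pair(s(f(pair(s(0), pair(0, 0)), s(a))), 0))  →  f(a, pair(s(0), 0))   [R2 at 2.1.1]
2. f(a, pair(s(0), 0))  →  0   [R3 at ε]

0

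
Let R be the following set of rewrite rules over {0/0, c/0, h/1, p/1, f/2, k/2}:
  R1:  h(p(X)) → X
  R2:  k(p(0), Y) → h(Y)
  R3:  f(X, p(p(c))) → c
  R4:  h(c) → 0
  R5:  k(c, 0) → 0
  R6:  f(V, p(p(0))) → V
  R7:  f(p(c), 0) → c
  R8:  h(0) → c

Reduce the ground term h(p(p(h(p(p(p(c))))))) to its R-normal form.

1. h(p(p(h(p(p(p(c)))))))  →  p(h(p(p(p(c)))))   [R1 at ε]
2. p(h(p(p(p(c)))))  →  p(p(p(c)))   [R1 at 1]

p(p(p(c)))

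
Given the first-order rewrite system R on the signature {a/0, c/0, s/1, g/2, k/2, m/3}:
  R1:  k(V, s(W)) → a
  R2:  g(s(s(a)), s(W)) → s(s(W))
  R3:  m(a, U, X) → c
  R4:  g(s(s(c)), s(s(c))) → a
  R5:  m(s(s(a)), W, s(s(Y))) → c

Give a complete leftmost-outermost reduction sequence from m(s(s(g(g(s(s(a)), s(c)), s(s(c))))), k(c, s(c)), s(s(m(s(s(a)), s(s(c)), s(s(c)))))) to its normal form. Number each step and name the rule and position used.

c

1. m(s(s(g(g(s(s(a)), s(c)), s(s(c))))), k(c, s(c)), s(s(m(s(s(a)), s(s(c)), s(s(c))))))  →  m(s(s(g(s(s(c)), s(s(c))))), k(c, s(c)), s(s(m(s(s(a)), s(s(c)), s(s(c))))))   [R2 at 1.1.1.1]
2. m(s(s(g(s(s(c)), s(s(c))))), k(c, s(c)), s(s(m(s(s(a)), s(s(c)), s(s(c))))))  →  m(s(s(a)), k(c, s(c)), s(s(m(s(s(a)), s(s(c)), s(s(c))))))   [R4 at 1.1.1]
3. m(s(s(a)), k(c, s(c)), s(s(m(s(s(a)), s(s(c)), s(s(c))))))  →  c   [R5 at ε]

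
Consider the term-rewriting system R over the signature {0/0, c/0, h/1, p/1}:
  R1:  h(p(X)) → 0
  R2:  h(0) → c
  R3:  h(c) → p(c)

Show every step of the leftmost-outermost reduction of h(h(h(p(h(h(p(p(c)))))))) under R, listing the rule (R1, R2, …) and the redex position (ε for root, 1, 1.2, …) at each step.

1. h(h(h(p(h(h(p(p(c))))))))  →  h(h(0))   [R1 at 1.1]
2. h(h(0))  →  h(c)   [R2 at 1]
3. h(c)  →  p(c)   [R3 at ε]

p(c)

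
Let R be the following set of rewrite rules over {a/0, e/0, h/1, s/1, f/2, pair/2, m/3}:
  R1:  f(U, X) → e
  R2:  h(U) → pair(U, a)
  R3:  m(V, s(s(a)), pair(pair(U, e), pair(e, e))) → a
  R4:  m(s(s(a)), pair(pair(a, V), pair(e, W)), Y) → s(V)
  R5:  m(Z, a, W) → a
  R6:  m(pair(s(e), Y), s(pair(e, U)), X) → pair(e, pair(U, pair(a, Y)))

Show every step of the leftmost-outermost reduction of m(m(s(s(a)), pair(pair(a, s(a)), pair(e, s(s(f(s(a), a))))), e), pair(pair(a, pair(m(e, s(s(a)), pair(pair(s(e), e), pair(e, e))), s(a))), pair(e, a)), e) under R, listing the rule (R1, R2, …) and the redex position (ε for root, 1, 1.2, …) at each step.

1. m(m(s(s(a)), pair(pair(a, s(a)), pair(e, s(s(f(s(a), a))))), e), pair(pair(a, pair(m(e, s(s(a)), pair(pair(s(e), e), pair(e, e))), s(a))), pair(e, a)), e)  →  m(s(s(a)), pair(pair(a, pair(m(e, s(s(a)), pair(pair(s(e), e), pair(e, e))), s(a))), pair(e, a)), e)   [R4 at 1]
2. m(s(s(a)), pair(pair(a, pair(m(e, s(s(a)), pair(pair(s(e), e), pair(e, e))), s(a))), pair(e, a)), e)  →  s(pair(m(e, s(s(a)), pair(pair(s(e), e), pair(e, e))), s(a)))   [R4 at ε]
3. s(pair(m(e, s(s(a)), pair(pair(s(e), e), pair(e, e))), s(a)))  →  s(pair(a, s(a)))   [R3 at 1.1]

s(pair(a, s(a)))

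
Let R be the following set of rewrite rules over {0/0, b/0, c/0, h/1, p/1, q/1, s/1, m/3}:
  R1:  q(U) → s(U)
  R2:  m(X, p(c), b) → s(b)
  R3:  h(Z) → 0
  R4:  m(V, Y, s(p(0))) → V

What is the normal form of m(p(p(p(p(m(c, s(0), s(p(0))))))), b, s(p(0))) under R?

1. m(p(p(p(p(m(c, s(0), s(p(0))))))), b, s(p(0)))  →  p(p(p(p(m(c, s(0), s(p(0)))))))   [R4 at ε]
2. p(p(p(p(m(c, s(0), s(p(0)))))))  →  p(p(p(p(c))))   [R4 at 1.1.1.1]

p(p(p(p(c))))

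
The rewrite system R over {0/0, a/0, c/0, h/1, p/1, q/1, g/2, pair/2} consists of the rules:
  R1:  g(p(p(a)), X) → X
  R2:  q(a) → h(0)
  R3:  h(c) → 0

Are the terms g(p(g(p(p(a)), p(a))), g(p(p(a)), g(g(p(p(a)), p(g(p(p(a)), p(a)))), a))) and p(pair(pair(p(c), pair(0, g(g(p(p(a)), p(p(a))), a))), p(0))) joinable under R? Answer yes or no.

no — NF(t₁) = a, NF(t₂) = p(pair(pair(p(c), pair(0, a)), p(0)))

Reduce t₁ = g(p(g(p(p(a)), p(a))), g(p(p(a)), g(g(p(p(a)), p(g(p(p(a)), p(a)))), a))):
1. g(p(g(p(p(a)), p(a))), g(p(p(a)), g(g(p(p(a)), p(g(p(p(a)), p(a)))), a)))  →  g(p(p(a)), g(p(p(a)), g(g(p(p(a)), p(g(p(p(a)), p(a)))), a)))   [R1 at 1.1]
2. g(p(p(a)), g(p(p(a)), g(g(p(p(a)), p(g(p(p(a)), p(a)))), a)))  →  g(p(p(a)), g(g(p(p(a)), p(g(p(p(a)), p(a)))), a))   [R1 at ε]
3. g(p(p(a)), g(g(p(p(a)), p(g(p(p(a)), p(a)))), a))  →  g(g(p(p(a)), p(g(p(p(a)), p(a)))), a)   [R1 at ε]
4. g(g(p(p(a)), p(g(p(p(a)), p(a)))), a)  →  g(p(g(p(p(a)), p(a))), a)   [R1 at 1]
5. g(p(g(p(p(a)), p(a))), a)  →  g(p(p(a)), a)   [R1 at 1.1]
6. g(p(p(a)), a)  →  a   [R1 at ε]

Reduce t₂ = p(pair(pair(p(c), pair(0, g(g(p(p(a)), p(p(a))), a))), p(0))):
1. p(pair(pair(p(c), pair(0, g(g(p(p(a)), p(p(a))), a))), p(0)))  →  p(pair(pair(p(c), pair(0, g(p(p(a)), a))), p(0)))   [R1 at 1.1.2.2.1]
2. p(pair(pair(p(c), pair(0, g(p(p(a)), a))), p(0)))  →  p(pair(pair(p(c), pair(0, a)), p(0)))   [R1 at 1.1.2.2]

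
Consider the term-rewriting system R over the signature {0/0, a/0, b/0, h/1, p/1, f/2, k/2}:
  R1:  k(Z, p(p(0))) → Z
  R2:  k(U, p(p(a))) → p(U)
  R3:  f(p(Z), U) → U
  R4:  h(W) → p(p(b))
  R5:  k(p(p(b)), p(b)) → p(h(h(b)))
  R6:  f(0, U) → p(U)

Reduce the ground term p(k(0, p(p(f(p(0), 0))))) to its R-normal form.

p(0)

1. p(k(0, p(p(f(p(0), 0)))))  →  p(k(0, p(p(0))))   [R3 at 1.2.1.1]
2. p(k(0, p(p(0))))  →  p(0)   [R1 at 1]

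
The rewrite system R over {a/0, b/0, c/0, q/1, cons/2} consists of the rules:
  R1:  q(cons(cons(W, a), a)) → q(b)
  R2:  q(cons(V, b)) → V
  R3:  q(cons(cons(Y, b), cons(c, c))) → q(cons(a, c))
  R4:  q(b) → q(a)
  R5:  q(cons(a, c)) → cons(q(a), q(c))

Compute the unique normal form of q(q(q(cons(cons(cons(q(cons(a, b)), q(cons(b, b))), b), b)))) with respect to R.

a

1. q(q(q(cons(cons(cons(q(cons(a, b)), q(cons(b, b))), b), b))))  →  q(q(cons(cons(q(cons(a, b)), q(cons(b, b))), b)))   [R2 at 1.1]
2. q(q(cons(cons(q(cons(a, b)), q(cons(b, b))), b)))  →  q(cons(q(cons(a, b)), q(cons(b, b))))   [R2 at 1]
3. q(cons(q(cons(a, b)), q(cons(b, b))))  →  q(cons(a, q(cons(b, b))))   [R2 at 1.1]
4. q(cons(a, q(cons(b, b))))  →  q(cons(a, b))   [R2 at 1.2]
5. q(cons(a, b))  →  a   [R2 at ε]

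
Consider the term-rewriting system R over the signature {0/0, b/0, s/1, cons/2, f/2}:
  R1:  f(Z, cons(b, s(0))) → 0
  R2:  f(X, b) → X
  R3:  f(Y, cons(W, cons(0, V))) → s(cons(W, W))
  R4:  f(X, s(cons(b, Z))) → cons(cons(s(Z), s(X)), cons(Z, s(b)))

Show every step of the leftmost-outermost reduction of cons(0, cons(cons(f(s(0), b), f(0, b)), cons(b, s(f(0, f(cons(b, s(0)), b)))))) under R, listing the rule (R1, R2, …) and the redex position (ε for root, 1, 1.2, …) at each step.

1. cons(0, cons(cons(f(s(0), b), f(0, b)), cons(b, s(f(0, f(cons(b, s(0)), b))))))  →  cons(0, cons(cons(s(0), f(0, b)), cons(b, s(f(0, f(cons(b, s(0)), b))))))   [R2 at 2.1.1]
2. cons(0, cons(cons(s(0), f(0, b)), cons(b, s(f(0, f(cons(b, s(0)), b))))))  →  cons(0, cons(cons(s(0), 0), cons(b, s(f(0, f(cons(b, s(0)), b))))))   [R2 at 2.1.2]
3. cons(0, cons(cons(s(0), 0), cons(b, s(f(0, f(cons(b, s(0)), b))))))  →  cons(0, cons(cons(s(0), 0), cons(b, s(f(0, cons(b, s(0)))))))   [R2 at 2.2.2.1.2]
4. cons(0, cons(cons(s(0), 0), cons(b, s(f(0, cons(b, s(0)))))))  →  cons(0, cons(cons(s(0), 0), cons(b, s(0))))   [R1 at 2.2.2.1]

cons(0, cons(cons(s(0), 0), cons(b, s(0))))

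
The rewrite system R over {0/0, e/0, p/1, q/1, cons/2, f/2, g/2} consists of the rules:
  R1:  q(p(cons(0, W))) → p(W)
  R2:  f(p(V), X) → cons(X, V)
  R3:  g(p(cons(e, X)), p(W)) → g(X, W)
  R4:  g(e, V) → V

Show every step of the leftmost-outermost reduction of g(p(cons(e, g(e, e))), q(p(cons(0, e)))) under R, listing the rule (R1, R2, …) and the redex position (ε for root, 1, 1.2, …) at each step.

e

1. g(p(cons(e, g(e, e))), q(p(cons(0, e))))  →  g(p(cons(e, e)), q(p(cons(0, e))))   [R4 at 1.1.2]
2. g(p(cons(e, e)), q(p(cons(0, e))))  →  g(p(cons(e, e)), p(e))   [R1 at 2]
3. g(p(cons(e, e)), p(e))  →  g(e, e)   [R3 at ε]
4. g(e, e)  →  e   [R4 at ε]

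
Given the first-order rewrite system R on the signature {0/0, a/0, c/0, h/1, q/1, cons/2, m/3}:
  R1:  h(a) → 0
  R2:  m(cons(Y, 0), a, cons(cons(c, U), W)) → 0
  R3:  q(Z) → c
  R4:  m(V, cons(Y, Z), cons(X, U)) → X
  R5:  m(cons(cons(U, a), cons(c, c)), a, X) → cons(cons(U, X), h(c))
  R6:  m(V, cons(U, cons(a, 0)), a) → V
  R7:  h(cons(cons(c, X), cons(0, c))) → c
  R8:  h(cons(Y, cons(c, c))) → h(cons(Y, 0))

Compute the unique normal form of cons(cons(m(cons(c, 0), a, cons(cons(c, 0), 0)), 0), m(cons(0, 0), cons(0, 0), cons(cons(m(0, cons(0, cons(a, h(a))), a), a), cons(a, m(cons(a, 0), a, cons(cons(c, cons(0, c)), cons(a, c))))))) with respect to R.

cons(cons(0, 0), cons(0, a))

1. cons(cons(m(cons(c, 0), a, cons(cons(c, 0), 0)), 0), m(cons(0, 0), cons(0, 0), cons(cons(m(0, cons(0, cons(a, h(a))), a), a), cons(a, m(cons(a, 0), a, cons(cons(c, cons(0, c)), cons(a, c)))))))  →  cons(cons(0, 0), m(cons(0, 0), cons(0, 0), cons(cons(m(0, cons(0, cons(a, h(a))), a), a), cons(a, m(cons(a, 0), a, cons(cons(c, cons(0, c)), cons(a, c)))))))   [R2 at 1.1]
2. cons(cons(0, 0), m(cons(0, 0), cons(0, 0), cons(cons(m(0, cons(0, cons(a, h(a))), a), a), cons(a, m(cons(a, 0), a, cons(cons(c, cons(0, c)), cons(a, c)))))))  →  cons(cons(0, 0), cons(m(0, cons(0, cons(a, h(a))), a), a))   [R4 at 2]
3. cons(cons(0, 0), cons(m(0, cons(0, cons(a, h(a))), a), a))  →  cons(cons(0, 0), cons(m(0, cons(0, cons(a, 0)), a), a))   [R1 at 2.1.2.2.2]
4. cons(cons(0, 0), cons(m(0, cons(0, cons(a, 0)), a), a))  →  cons(cons(0, 0), cons(0, a))   [R6 at 2.1]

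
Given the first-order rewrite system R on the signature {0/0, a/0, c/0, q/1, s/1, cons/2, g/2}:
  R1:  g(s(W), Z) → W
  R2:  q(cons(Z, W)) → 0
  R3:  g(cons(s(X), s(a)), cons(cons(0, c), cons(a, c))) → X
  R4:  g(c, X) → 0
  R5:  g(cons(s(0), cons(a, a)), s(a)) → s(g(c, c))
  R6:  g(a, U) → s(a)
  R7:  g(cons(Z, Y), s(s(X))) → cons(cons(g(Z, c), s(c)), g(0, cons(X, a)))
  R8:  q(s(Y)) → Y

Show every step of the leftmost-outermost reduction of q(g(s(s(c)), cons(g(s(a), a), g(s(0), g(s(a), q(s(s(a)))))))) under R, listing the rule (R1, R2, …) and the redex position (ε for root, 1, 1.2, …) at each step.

c

1. q(g(s(s(c)), cons(g(s(a), a), g(s(0), g(s(a), q(s(s(a))))))))  →  q(s(c))   [R1 at 1]
2. q(s(c))  →  c   [R8 at ε]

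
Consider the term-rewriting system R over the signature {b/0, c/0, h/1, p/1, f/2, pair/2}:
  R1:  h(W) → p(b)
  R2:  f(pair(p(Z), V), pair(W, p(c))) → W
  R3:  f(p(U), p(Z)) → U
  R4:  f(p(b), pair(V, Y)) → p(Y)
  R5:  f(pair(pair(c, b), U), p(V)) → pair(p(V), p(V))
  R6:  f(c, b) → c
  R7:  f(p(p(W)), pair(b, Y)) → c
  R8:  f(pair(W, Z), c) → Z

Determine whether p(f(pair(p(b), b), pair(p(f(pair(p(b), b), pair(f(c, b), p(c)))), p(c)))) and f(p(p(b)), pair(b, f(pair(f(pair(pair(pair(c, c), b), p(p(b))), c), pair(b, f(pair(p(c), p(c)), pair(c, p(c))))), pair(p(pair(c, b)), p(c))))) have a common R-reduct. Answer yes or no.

Reduce t₁ = p(f(pair(p(b), b), pair(p(f(pair(p(b), b), pair(f(c, b), p(c)))), p(c)))):
1. p(f(pair(p(b), b), pair(p(f(pair(p(b), b), pair(f(c, b), p(c)))), p(c))))  →  p(p(f(pair(p(b), b), pair(f(c, b), p(c)))))   [R2 at 1]
2. p(p(f(pair(p(b), b), pair(f(c, b), p(c)))))  →  p(p(f(c, b)))   [R2 at 1.1]
3. p(p(f(c, b)))  →  p(p(c))   [R6 at 1.1]

Reduce t₂ = f(p(p(b)), pair(b, f(pair(f(pair(pair(pair(c, c), b), p(p(b))), c), pair(b, f(pair(p(c), p(c)), pair(c, p(c))))), pair(p(pair(c, b)), p(c))))):
1. f(p(p(b)), pair(b, f(pair(f(pair(pair(pair(c, c), b), p(p(b))), c), pair(b, f(pair(p(c), p(c)), pair(c, p(c))))), pair(p(pair(c, b)), p(c)))))  →  c   [R7 at ε]

no — NF(t₁) = p(p(c)), NF(t₂) = c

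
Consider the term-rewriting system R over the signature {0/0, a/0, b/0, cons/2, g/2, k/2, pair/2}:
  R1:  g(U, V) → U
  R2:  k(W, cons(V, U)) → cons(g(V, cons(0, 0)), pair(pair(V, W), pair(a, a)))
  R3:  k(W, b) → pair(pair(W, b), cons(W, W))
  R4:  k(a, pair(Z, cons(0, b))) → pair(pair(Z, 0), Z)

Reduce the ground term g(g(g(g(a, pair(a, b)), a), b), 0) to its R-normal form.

a

1. g(g(g(g(a, pair(a, b)), a), b), 0)  →  g(g(g(a, pair(a, b)), a), b)   [R1 at ε]
2. g(g(g(a, pair(a, b)), a), b)  →  g(g(a, pair(a, b)), a)   [R1 at ε]
3. g(g(a, pair(a, b)), a)  →  g(a, pair(a, b))   [R1 at ε]
4. g(a, pair(a, b))  →  a   [R1 at ε]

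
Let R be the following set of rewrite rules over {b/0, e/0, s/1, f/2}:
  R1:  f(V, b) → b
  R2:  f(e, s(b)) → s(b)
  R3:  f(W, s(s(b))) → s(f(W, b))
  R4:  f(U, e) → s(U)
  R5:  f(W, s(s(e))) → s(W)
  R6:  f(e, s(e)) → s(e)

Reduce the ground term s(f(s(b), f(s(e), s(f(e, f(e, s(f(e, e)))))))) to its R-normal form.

1. s(f(s(b), f(s(e), s(f(e, f(e, s(f(e, e))))))))  →  s(f(s(b), f(s(e), s(f(e, f(e, s(s(e))))))))   [R4 at 1.2.2.1.2.2.1]
2. s(f(s(b), f(s(e), s(f(e, f(e, s(s(e))))))))  →  s(f(s(b), f(s(e), s(f(e, s(e))))))   [R5 at 1.2.2.1.2]
3. s(f(s(b), f(s(e), s(f(e, s(e))))))  →  s(f(s(b), f(s(e), s(s(e)))))   [R6 at 1.2.2.1]
4. s(f(s(b), f(s(e), s(s(e)))))  →  s(f(s(b), s(s(e))))   [R5 at 1.2]
5. s(f(s(b), s(s(e))))  →  s(s(s(b)))   [R5 at 1]

s(s(s(b)))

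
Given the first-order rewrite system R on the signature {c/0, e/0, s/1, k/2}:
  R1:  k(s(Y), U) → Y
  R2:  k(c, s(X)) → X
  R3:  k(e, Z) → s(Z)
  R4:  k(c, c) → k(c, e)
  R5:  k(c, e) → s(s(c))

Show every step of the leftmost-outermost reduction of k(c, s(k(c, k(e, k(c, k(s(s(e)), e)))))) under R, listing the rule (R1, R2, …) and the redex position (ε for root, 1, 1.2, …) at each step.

1. k(c, s(k(c, k(e, k(c, k(s(s(e)), e))))))  →  k(c, k(e, k(c, k(s(s(e)), e))))   [R2 at ε]
2. k(c, k(e, k(c, k(s(s(e)), e))))  →  k(c, s(k(c, k(s(s(e)), e))))   [R3 at 2]
3. k(c, s(k(c, k(s(s(e)), e))))  →  k(c, k(s(s(e)), e))   [R2 at ε]
4. k(c, k(s(s(e)), e))  →  k(c, s(e))   [R1 at 2]
5. k(c, s(e))  →  e   [R2 at ε]

e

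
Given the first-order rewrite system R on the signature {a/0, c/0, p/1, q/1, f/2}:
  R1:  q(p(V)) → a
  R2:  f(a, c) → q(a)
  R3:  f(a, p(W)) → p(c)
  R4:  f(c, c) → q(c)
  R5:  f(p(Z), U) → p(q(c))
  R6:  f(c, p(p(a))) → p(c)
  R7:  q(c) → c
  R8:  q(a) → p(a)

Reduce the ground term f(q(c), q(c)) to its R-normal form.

c

1. f(q(c), q(c))  →  f(c, q(c))   [R7 at 1]
2. f(c, q(c))  →  f(c, c)   [R7 at 2]
3. f(c, c)  →  q(c)   [R4 at ε]
4. q(c)  →  c   [R7 at ε]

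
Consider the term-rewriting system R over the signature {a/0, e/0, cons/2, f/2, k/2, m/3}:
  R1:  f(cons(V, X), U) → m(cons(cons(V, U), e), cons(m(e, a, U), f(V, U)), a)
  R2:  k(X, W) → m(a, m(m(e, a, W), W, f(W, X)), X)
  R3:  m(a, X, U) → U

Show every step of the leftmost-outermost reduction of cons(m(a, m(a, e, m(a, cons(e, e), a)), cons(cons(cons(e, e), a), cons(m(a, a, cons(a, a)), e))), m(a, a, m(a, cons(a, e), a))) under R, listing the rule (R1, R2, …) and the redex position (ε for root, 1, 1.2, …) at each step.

1. cons(m(a, m(a, e, m(a, cons(e, e), a)), cons(cons(cons(e, e), a), cons(m(a, a, cons(a, a)), e))), m(a, a, m(a, cons(a, e), a)))  →  cons(cons(cons(cons(e, e), a), cons(m(a, a, cons(a, a)), e)), m(a, a, m(a, cons(a, e), a)))   [R3 at 1]
2. cons(cons(cons(cons(e, e), a), cons(m(a, a, cons(a, a)), e)), m(a, a, m(a, cons(a, e), a)))  →  cons(cons(cons(cons(e, e), a), cons(cons(a, a), e)), m(a, a, m(a, cons(a, e), a)))   [R3 at 1.2.1]
3. cons(cons(cons(cons(e, e), a), cons(cons(a, a), e)), m(a, a, m(a, cons(a, e), a)))  →  cons(cons(cons(cons(e, e), a), cons(cons(a, a), e)), m(a, cons(a, e), a))   [R3 at 2]
4. cons(cons(cons(cons(e, e), a), cons(cons(a, a), e)), m(a, cons(a, e), a))  →  cons(cons(cons(cons(e, e), a), cons(cons(a, a), e)), a)   [R3 at 2]

cons(cons(cons(cons(e, e), a), cons(cons(a, a), e)), a)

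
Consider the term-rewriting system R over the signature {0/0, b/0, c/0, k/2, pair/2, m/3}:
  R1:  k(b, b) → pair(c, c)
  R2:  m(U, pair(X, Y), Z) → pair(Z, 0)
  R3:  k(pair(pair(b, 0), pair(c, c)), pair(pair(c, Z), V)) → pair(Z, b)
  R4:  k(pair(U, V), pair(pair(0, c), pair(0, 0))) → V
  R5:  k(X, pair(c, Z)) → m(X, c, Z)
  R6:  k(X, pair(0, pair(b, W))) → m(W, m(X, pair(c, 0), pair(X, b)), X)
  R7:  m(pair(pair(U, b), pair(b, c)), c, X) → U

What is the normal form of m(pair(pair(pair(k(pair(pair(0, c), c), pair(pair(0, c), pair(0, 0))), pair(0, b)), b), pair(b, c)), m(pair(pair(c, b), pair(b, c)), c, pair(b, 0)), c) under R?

1. m(pair(pair(pair(k(pair(pair(0, c), c), pair(pair(0, c), pair(0, 0))), pair(0, b)), b), pair(b, c)), m(pair(pair(c, b), pair(b, c)), c, pair(b, 0)), c)  →  m(pair(pair(pair(c, pair(0, b)), b), pair(b, c)), m(pair(pair(c, b), pair(b, c)), c, pair(b, 0)), c)   [R4 at 1.1.1.1]
2. m(pair(pair(pair(c, pair(0, b)), b), pair(b, c)), m(pair(pair(c, b), pair(b, c)), c, pair(b, 0)), c)  →  m(pair(pair(pair(c, pair(0, b)), b), pair(b, c)), c, c)   [R7 at 2]
3. m(pair(pair(pair(c, pair(0, b)), b), pair(b, c)), c, c)  →  pair(c, pair(0, b))   [R7 at ε]

pair(c, pair(0, b))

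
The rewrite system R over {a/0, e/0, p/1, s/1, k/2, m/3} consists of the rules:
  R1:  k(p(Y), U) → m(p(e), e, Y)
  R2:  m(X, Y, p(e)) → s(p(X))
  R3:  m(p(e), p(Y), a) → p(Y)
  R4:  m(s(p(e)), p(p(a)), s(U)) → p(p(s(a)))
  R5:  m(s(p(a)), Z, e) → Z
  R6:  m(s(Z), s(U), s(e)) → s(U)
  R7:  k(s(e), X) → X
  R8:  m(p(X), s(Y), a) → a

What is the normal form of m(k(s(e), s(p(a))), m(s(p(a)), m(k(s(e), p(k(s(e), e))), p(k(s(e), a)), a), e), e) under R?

p(a)

1. m(k(s(e), s(p(a))), m(s(p(a)), m(k(s(e), p(k(s(e), e))), p(k(s(e), a)), a), e), e)  →  m(s(p(a)), m(s(p(a)), m(k(s(e), p(k(s(e), e))), p(k(s(e), a)), a), e), e)   [R7 at 1]
2. m(s(p(a)), m(s(p(a)), m(k(s(e), p(k(s(e), e))), p(k(s(e), a)), a), e), e)  →  m(s(p(a)), m(k(s(e), p(k(s(e), e))), p(k(s(e), a)), a), e)   [R5 at ε]
3. m(s(p(a)), m(k(s(e), p(k(s(e), e))), p(k(s(e), a)), a), e)  →  m(k(s(e), p(k(s(e), e))), p(k(s(e), a)), a)   [R5 at ε]
4. m(k(s(e), p(k(s(e), e))), p(k(s(e), a)), a)  →  m(p(k(s(e), e)), p(k(s(e), a)), a)   [R7 at 1]
5. m(p(k(s(e), e)), p(k(s(e), a)), a)  →  m(p(e), p(k(s(e), a)), a)   [R7 at 1.1]
6. m(p(e), p(k(s(e), a)), a)  →  p(k(s(e), a))   [R3 at ε]
7. p(k(s(e), a))  →  p(a)   [R7 at 1]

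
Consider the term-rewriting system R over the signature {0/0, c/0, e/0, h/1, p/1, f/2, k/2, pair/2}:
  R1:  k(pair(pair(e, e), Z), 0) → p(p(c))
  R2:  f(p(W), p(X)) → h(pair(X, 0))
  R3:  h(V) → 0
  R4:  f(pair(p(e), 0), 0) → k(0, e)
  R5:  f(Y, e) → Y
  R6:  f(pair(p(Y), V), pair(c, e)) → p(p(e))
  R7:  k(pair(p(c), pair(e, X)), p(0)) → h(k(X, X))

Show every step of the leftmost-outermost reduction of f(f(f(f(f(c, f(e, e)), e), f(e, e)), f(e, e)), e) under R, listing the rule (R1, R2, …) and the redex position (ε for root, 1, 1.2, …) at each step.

1. f(f(f(f(f(c, f(e, e)), e), f(e, e)), f(e, e)), e)  →  f(f(f(f(c, f(e, e)), e), f(e, e)), f(e, e))   [R5 at ε]
2. f(f(f(f(c, f(e, e)), e), f(e, e)), f(e, e))  →  f(f(f(c, f(e, e)), f(e, e)), f(e, e))   [R5 at 1.1]
3. f(f(f(c, f(e, e)), f(e, e)), f(e, e))  →  f(f(f(c, e), f(e, e)), f(e, e))   [R5 at 1.1.2]
4. f(f(f(c, e), f(e, e)), f(e, e))  →  f(f(c, f(e, e)), f(e, e))   [R5 at 1.1]
5. f(f(c, f(e, e)), f(e, e))  →  f(f(c, e), f(e, e))   [R5 at 1.2]
6. f(f(c, e), f(e, e))  →  f(c, f(e, e))   [R5 at 1]
7. f(c, f(e, e))  →  f(c, e)   [R5 at 2]
8. f(c, e)  →  c   [R5 at ε]

c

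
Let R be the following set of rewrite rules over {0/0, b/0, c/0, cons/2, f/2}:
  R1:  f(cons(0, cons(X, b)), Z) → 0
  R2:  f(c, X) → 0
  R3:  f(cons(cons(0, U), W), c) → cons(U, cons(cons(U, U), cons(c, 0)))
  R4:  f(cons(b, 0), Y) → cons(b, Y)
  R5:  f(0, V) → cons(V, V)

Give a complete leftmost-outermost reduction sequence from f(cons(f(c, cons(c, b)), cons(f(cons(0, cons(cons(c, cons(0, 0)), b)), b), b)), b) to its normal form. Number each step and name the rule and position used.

1. f(cons(f(c, cons(c, b)), cons(f(cons(0, cons(cons(c, cons(0, 0)), b)), b), b)), b)  →  f(cons(0, cons(f(cons(0, cons(cons(c, cons(0, 0)), b)), b), b)), b)   [R2 at 1.1]
2. f(cons(0, cons(f(cons(0, cons(cons(c, cons(0, 0)), b)), b), b)), b)  →  0   [R1 at ε]

0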